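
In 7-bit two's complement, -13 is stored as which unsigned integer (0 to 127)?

13 in 7 bits: 0001101
Invert: 1110010
Add 1:  1110011 = 115
(Check: 2^7 - 13 = 128 - 13 = 115.)

115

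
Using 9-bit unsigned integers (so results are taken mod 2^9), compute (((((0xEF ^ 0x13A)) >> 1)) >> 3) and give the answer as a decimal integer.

0xEF = 011101111
0x13A = 100111010
→ ^ → 111010101 = 469
→ >> 1 → 011101010 = 234
→ >> 3 → 000011101 = 29

29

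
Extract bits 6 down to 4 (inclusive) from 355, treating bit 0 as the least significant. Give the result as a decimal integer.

6

v = 00101100011
Shift right by 4: 0010110
Mask low 3 bits: 110 = 6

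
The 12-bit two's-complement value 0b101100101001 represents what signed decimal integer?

pattern = 101100101001 (MSB is 1 ⇒ negative)
Invert: 010011010110, add 1 → 010011010111 = 1239, so the value is -1239.
(Equivalently: 2857 - 2^12 = 2857 - 4096 = -1239.)

-1239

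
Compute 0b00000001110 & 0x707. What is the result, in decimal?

6

a = 00000001110
0x707 = 11100000111
AND → 00000000110 = 6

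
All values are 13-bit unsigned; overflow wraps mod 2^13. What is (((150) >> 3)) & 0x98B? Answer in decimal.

2

150 = 0000010010110
→ >> 3 → 0000000010010 = 18
0x98B = 0100110001011
→ & → 0000000000010 = 2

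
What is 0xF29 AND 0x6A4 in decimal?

0xF29 = 111100101001
0x6A4 = 011010100100
AND → 011000100000 = 1568

1568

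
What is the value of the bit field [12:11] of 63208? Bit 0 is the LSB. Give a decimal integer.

v = 1111011011101000
Shift right by 11: 11110
Mask low 2 bits: 10 = 2

2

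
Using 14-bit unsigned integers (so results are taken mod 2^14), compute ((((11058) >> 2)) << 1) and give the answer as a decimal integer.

5528

11058 = 10101100110010
→ >> 2 → 00101011001100 = 2764
→ << 1 (mod 2^14) → 01010110011000 = 5528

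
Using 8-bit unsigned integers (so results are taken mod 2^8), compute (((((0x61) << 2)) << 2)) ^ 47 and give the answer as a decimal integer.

63

0x61 = 01100001
→ << 2 (mod 2^8) → 10000100 = 132
→ << 2 (mod 2^8) → 00010000 = 16
47 = 00101111
→ ^ → 00111111 = 63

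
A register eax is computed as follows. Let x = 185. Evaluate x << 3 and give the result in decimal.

185 = 00010111001
shift left by 3 → 10111001000 = 1480
(equivalently, 185 × 2^3 = 185 × 8)

1480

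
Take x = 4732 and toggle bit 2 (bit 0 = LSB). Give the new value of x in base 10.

x = 1001001111100
bit 2 is currently 1; toggle it via x ^ (1 << 2) = x ^ 4
→ 1001001111000 = 4728

4728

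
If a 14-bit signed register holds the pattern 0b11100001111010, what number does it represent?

pattern = 11100001111010 (MSB is 1 ⇒ negative)
Invert: 00011110000101, add 1 → 00011110000110 = 1926, so the value is -1926.
(Equivalently: 14458 - 2^14 = 14458 - 16384 = -1926.)

-1926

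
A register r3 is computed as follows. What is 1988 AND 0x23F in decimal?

1988 = 11111000100
0x23F = 01000111111
AND → 01000000100 = 516

516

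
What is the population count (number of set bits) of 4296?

4

4296 = 1000011001000
Count the 1s: 1 + 1 + 1 + 1 = 4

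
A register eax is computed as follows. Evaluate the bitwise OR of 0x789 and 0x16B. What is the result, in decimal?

0x789 = 11110001001
0x16B = 00101101011
 OR → 11111101011 = 2027

2027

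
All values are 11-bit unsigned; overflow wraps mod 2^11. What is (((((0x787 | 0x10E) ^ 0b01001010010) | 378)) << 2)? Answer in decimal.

2044

0x787 = 11110000111
0x10E = 00100001110
→ | → 11110001111 = 1935
0b01001010010 = 01001010010
→ ^ → 10111011101 = 1501
378 = 00101111010
→ | → 10111111111 = 1535
→ << 2 (mod 2^11) → 11111111100 = 2044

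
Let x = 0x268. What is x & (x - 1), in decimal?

x = 1001101000 = 616
x - 1 = 1001100111
AND   = 1001100000 = 608
(x & (x - 1) clears the lowest set bit of x.)

608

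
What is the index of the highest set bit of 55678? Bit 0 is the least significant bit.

15

55678 = 1101100101111110
The topmost 1 is at position 15 (since 2^15 = 32768 ≤ 55678 < 65536).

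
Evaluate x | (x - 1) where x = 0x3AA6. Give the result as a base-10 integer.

15015

x = 11101010100110 = 15014
x - 1 = 11101010100101
OR    = 11101010100111 = 15015
(x | (x - 1) sets all bits below the lowest set bit.)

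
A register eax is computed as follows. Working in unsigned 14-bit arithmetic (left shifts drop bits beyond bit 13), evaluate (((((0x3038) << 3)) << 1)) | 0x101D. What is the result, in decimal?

5021

0x3038 = 11000000111000
→ << 3 (mod 2^14) → 00000111000000 = 448
→ << 1 (mod 2^14) → 00001110000000 = 896
0x101D = 01000000011101
→ | → 01001110011101 = 5021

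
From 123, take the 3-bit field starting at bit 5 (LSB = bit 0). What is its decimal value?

v = 01111011
Shift right by 5: 011
Mask low 3 bits: 011 = 3

3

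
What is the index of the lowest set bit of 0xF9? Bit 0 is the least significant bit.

0

0xF9 = 11111001
Trailing zeros: 0, so the lowest set bit is bit 0 (value 1).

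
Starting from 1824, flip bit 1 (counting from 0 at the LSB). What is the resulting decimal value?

x = 000011100100000
bit 1 is currently 0; toggle it via x ^ (1 << 1) = x ^ 2
→ 000011100100010 = 1826

1826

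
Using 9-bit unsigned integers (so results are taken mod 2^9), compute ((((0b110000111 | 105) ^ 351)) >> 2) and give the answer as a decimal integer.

0b110000111 = 110000111
105 = 001101001
→ | → 111101111 = 495
351 = 101011111
→ ^ → 010110000 = 176
→ >> 2 → 000101100 = 44

44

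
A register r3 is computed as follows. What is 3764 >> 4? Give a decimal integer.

3764 = 111010110100
shift right by 4 → 000011101011 = 235
(equivalently, floor(3764 / 16))

235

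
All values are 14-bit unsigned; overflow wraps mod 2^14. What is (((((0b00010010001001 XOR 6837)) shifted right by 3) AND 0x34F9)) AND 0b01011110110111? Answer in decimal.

0b00010010001001 = 00010010001001
6837 = 01101010110101
→ XOR → 01111000111100 = 7740
→ shifted right by 3 → 00001111000111 = 967
0x34F9 = 11010011111001
→ AND → 00000011000001 = 193
0b01011110110111 = 01011110110111
→ AND → 00000010000001 = 129

129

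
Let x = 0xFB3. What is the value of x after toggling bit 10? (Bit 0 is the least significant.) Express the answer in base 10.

x = 000111110110011
bit 10 is currently 1; toggle it via x ^ (1 << 10) = x ^ 1024
→ 000101110110011 = 2995

2995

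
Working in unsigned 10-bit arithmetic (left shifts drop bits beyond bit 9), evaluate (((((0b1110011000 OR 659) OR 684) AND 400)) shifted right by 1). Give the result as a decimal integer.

200

0b1110011000 = 1110011000
659 = 1010010011
→ OR → 1110011011 = 923
684 = 1010101100
→ OR → 1110111111 = 959
400 = 0110010000
→ AND → 0110010000 = 400
→ shifted right by 1 → 0011001000 = 200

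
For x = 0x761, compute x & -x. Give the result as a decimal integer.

1

x = 11101100001 = 1889
-x (two's complement) = …00010011111
AND   = 00000000001 = 1
(x & -x isolates the lowest set bit of x.)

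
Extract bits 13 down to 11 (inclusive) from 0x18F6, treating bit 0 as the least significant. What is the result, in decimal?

3

v = 01100011110110
Shift right by 11: 011
Mask low 3 bits: 011 = 3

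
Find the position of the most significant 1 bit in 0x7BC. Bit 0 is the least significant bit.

0x7BC = 11110111100
The topmost 1 is at position 10 (since 2^10 = 1024 ≤ 1980 < 2048).

10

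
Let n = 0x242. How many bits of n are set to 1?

3

0x242 = 1001000010
Count the 1s: 1 + 1 + 1 = 3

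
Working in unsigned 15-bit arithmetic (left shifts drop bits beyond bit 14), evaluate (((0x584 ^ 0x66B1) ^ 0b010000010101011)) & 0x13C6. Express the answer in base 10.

902

0x584 = 000010110000100
0x66B1 = 110011010110001
→ ^ → 110001100110101 = 25397
0b010000010101011 = 010000010101011
→ ^ → 100001110011110 = 17310
0x13C6 = 001001111000110
→ & → 000001110000110 = 902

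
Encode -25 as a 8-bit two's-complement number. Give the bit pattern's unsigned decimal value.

231

25 in 8 bits: 00011001
Invert: 11100110
Add 1:  11100111 = 231
(Check: 2^8 - 25 = 256 - 25 = 231.)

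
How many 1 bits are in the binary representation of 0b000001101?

3

n = 1101
Count the 1s: 1 + 1 + 1 = 3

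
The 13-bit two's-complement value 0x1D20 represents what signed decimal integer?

pattern = 1110100100000 (MSB is 1 ⇒ negative)
Invert: 0001011011111, add 1 → 0001011100000 = 736, so the value is -736.
(Equivalently: 7456 - 2^13 = 7456 - 8192 = -736.)

-736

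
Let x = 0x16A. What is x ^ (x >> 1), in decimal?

479

x = 101101010 = 362
x>>1 = 010110101
XOR  = 111011111 = 479
(x ^ (x >> 1) gives the standard binary-reflected Gray code of x.)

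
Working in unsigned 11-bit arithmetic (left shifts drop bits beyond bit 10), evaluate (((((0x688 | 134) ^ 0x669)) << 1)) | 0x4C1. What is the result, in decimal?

0x688 = 11010001000
134 = 00010000110
→ | → 11010001110 = 1678
0x669 = 11001101001
→ ^ → 00011100111 = 231
→ << 1 (mod 2^11) → 00111001110 = 462
0x4C1 = 10011000001
→ | → 10111001111 = 1487

1487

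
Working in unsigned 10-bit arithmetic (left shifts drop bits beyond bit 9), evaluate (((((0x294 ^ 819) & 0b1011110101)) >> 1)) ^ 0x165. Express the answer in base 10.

0x294 = 1010010100
819 = 1100110011
→ ^ → 0110100111 = 423
0b1011110101 = 1011110101
→ & → 0010100101 = 165
→ >> 1 → 0001010010 = 82
0x165 = 0101100101
→ ^ → 0100110111 = 311

311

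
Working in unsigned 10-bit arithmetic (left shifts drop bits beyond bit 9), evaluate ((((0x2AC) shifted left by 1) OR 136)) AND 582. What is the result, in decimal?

0x2AC = 1010101100
→ shifted left by 1 (mod 2^10) → 0101011000 = 344
136 = 0010001000
→ OR → 0111011000 = 472
582 = 1001000110
→ AND → 0001000000 = 64

64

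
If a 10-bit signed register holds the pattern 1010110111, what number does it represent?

pattern = 1010110111 (MSB is 1 ⇒ negative)
Invert: 0101001000, add 1 → 0101001001 = 329, so the value is -329.
(Equivalently: 695 - 2^10 = 695 - 1024 = -329.)

-329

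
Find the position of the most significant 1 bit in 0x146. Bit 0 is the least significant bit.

0x146 = 101000110
The topmost 1 is at position 8 (since 2^8 = 256 ≤ 326 < 512).

8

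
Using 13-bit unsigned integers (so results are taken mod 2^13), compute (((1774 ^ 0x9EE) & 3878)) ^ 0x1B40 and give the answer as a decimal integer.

5184

1774 = 0011011101110
0x9EE = 0100111101110
→ ^ → 0111100000000 = 3840
3878 = 0111100100110
→ & → 0111100000000 = 3840
0x1B40 = 1101101000000
→ ^ → 1010001000000 = 5184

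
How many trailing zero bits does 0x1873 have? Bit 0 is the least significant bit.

0x1873 = 1100001110011
Trailing zeros: 0, so the lowest set bit is bit 0 (value 1).

0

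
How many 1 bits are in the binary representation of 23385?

23385 = 101101101011001
Count the 1s: 1 + 1 + 1 + 1 + 1 + 1 + 1 + 1 + 1 = 9

9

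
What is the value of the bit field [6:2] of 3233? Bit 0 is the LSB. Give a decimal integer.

v = 110010100001
Shift right by 2: 1100101000
Mask low 5 bits: 01000 = 8

8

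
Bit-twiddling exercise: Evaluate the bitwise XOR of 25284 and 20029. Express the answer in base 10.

11513

25284 = 110001011000100
20029 = 100111000111101
XOR → 010110011111001 = 11513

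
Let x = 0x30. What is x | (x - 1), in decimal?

63

x = 110000 = 48
x - 1 = 101111
OR    = 111111 = 63
(x | (x - 1) sets all bits below the lowest set bit.)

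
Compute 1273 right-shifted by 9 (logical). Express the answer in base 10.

1273 = 10011111001
shift right by 9 → 00000000010 = 2
(equivalently, floor(1273 / 512))

2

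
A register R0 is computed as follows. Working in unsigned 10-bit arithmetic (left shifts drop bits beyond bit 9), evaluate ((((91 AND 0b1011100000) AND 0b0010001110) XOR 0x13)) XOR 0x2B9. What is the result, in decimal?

91 = 0001011011
0b1011100000 = 1011100000
→ AND → 0001000000 = 64
0b0010001110 = 0010001110
→ AND → 0000000000 = 0
0x13 = 0000010011
→ XOR → 0000010011 = 19
0x2B9 = 1010111001
→ XOR → 1010101010 = 682

682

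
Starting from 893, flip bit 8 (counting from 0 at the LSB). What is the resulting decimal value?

637

x = 1101111101
bit 8 is currently 1; toggle it via x ^ (1 << 8) = x ^ 256
→ 1001111101 = 637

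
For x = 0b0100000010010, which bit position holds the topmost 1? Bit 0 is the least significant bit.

11

0b0100000010010 = 100000010010
The topmost 1 is at position 11 (since 2^11 = 2048 ≤ 2066 < 4096).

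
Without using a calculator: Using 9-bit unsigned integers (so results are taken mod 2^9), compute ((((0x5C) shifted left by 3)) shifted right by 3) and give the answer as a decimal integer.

28

0x5C = 001011100
→ shifted left by 3 (mod 2^9) → 011100000 = 224
→ shifted right by 3 → 000011100 = 28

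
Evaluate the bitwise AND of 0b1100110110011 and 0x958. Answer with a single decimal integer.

a = 1100110110011
0x958 = 0100101011000
AND → 0100100010000 = 2320

2320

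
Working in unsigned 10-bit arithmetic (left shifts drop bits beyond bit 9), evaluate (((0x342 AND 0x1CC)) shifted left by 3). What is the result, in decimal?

512

0x342 = 1101000010
0x1CC = 0111001100
→ AND → 0101000000 = 320
→ shifted left by 3 (mod 2^10) → 1000000000 = 512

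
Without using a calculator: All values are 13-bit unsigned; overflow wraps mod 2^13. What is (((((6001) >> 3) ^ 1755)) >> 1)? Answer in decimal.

6001 = 1011101110001
→ >> 3 → 0001011101110 = 750
1755 = 0011011011011
→ ^ → 0010000110101 = 1077
→ >> 1 → 0001000011010 = 538

538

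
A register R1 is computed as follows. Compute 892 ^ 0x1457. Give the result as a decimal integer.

5931

892 = 0001101111100
0x1457 = 1010001010111
XOR → 1011100101011 = 5931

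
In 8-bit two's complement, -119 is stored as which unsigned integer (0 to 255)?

137

119 in 8 bits: 01110111
Invert: 10001000
Add 1:  10001001 = 137
(Check: 2^8 - 119 = 256 - 119 = 137.)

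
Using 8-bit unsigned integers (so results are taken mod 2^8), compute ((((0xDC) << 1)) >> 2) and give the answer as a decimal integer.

0xDC = 11011100
→ << 1 (mod 2^8) → 10111000 = 184
→ >> 2 → 00101110 = 46

46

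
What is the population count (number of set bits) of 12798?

10

12798 = 11000111111110
Count the 1s: 1 + 1 + 1 + 1 + 1 + 1 + 1 + 1 + 1 + 1 = 10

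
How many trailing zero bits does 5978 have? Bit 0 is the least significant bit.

5978 = 1011101011010
Trailing zeros: 1, so the lowest set bit is bit 1 (value 2).

1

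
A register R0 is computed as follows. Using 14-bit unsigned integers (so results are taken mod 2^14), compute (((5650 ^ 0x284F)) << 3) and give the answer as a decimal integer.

5650 = 01011000010010
0x284F = 10100001001111
→ ^ → 11111001011101 = 15965
→ << 3 (mod 2^14) → 11001011101000 = 13032

13032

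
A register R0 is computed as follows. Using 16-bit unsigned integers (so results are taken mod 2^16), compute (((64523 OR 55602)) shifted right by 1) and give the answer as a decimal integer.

32413

64523 = 1111110000001011
55602 = 1101100100110010
→ OR → 1111110100111011 = 64827
→ shifted right by 1 → 0111111010011101 = 32413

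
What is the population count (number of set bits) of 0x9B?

5

0x9B = 10011011
Count the 1s: 1 + 1 + 1 + 1 + 1 = 5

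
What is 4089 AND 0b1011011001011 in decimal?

1737

4089 = 0111111111001
b = 1011011001011
AND → 0011011001001 = 1737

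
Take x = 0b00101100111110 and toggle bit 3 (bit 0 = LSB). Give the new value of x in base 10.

x = 00101100111110
bit 3 is currently 1; toggle it via x ^ (1 << 3) = x ^ 8
→ 00101100110110 = 2870

2870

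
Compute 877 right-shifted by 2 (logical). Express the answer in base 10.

219

877 = 1101101101
shift right by 2 → 0011011011 = 219
(equivalently, floor(877 / 4))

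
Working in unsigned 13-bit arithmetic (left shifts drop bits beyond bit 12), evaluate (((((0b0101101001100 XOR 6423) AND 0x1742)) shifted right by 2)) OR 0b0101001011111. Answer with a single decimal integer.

3807

0b0101101001100 = 0101101001100
6423 = 1100100010111
→ XOR → 1001001011011 = 4699
0x1742 = 1011101000010
→ AND → 1001001000010 = 4674
→ shifted right by 2 → 0010010010000 = 1168
0b0101001011111 = 0101001011111
→ OR → 0111011011111 = 3807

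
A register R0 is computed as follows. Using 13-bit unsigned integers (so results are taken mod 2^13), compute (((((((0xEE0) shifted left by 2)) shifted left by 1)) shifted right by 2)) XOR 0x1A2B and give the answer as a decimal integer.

0xEE0 = 0111011100000
→ shifted left by 2 (mod 2^13) → 1101110000000 = 7040
→ shifted left by 1 (mod 2^13) → 1011100000000 = 5888
→ shifted right by 2 → 0010111000000 = 1472
0x1A2B = 1101000101011
→ XOR → 1111111101011 = 8171

8171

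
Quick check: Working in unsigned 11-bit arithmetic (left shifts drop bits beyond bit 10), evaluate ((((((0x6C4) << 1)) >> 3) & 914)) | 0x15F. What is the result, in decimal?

479

0x6C4 = 11011000100
→ << 1 (mod 2^11) → 10110001000 = 1416
→ >> 3 → 00010110001 = 177
914 = 01110010010
→ & → 00010010000 = 144
0x15F = 00101011111
→ | → 00111011111 = 479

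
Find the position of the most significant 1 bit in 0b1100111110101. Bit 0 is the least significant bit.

0b1100111110101 = 1100111110101
The topmost 1 is at position 12 (since 2^12 = 4096 ≤ 6645 < 8192).

12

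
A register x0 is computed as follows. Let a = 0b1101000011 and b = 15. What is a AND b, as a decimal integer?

a = 1101000011
15 = 0000001111
AND → 0000000011 = 3

3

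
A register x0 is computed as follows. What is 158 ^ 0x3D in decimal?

163

158 = 10011110
0x3D = 00111101
XOR → 10100011 = 163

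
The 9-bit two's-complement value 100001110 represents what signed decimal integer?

pattern = 100001110 (MSB is 1 ⇒ negative)
Invert: 011110001, add 1 → 011110010 = 242, so the value is -242.
(Equivalently: 270 - 2^9 = 270 - 512 = -242.)

-242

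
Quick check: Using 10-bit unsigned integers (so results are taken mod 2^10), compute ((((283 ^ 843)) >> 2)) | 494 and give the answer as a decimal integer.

510

283 = 0100011011
843 = 1101001011
→ ^ → 1001010000 = 592
→ >> 2 → 0010010100 = 148
494 = 0111101110
→ | → 0111111110 = 510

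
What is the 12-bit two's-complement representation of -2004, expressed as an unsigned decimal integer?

2004 in 12 bits: 011111010100
Invert: 100000101011
Add 1:  100000101100 = 2092
(Check: 2^12 - 2004 = 4096 - 2004 = 2092.)

2092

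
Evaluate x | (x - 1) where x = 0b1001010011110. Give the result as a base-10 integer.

x = 1001010011110 = 4766
x - 1 = 1001010011101
OR    = 1001010011111 = 4767
(x | (x - 1) sets all bits below the lowest set bit.)

4767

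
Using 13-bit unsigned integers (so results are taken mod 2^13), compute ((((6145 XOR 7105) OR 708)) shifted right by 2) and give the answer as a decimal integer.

6145 = 1100000000001
7105 = 1101111000001
→ XOR → 0001111000000 = 960
708 = 0001011000100
→ OR → 0001111000100 = 964
→ shifted right by 2 → 0000011110001 = 241

241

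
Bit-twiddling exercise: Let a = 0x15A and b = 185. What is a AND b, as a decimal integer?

0x15A = 101011010
185 = 010111001
AND → 000011000 = 24

24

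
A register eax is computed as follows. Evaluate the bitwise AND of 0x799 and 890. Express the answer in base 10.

0x799 = 11110011001
890 = 01101111010
AND → 01100011000 = 792

792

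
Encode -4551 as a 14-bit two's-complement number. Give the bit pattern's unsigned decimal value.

4551 in 14 bits: 01000111000111
Invert: 10111000111000
Add 1:  10111000111001 = 11833
(Check: 2^14 - 4551 = 16384 - 4551 = 11833.)

11833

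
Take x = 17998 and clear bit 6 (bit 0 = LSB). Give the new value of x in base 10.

17934

x = 100011001001110
bit 6 is currently 1; clear it via x & ~(1 << 6) = x & ~64
→ 100011000001110 = 17934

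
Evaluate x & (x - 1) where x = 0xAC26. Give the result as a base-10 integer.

x = 1010110000100110 = 44070
x - 1 = 1010110000100101
AND   = 1010110000100100 = 44068
(x & (x - 1) clears the lowest set bit of x.)

44068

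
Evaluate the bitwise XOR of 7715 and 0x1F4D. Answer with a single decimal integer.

7715 = 1111000100011
0x1F4D = 1111101001101
XOR → 0000101101110 = 366

366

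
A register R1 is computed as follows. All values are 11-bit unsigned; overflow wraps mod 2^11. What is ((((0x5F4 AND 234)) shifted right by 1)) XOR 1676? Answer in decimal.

0x5F4 = 10111110100
234 = 00011101010
→ AND → 00011100000 = 224
→ shifted right by 1 → 00001110000 = 112
1676 = 11010001100
→ XOR → 11011111100 = 1788

1788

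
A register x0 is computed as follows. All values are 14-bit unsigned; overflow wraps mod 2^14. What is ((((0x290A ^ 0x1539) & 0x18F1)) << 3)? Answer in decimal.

0x290A = 10100100001010
0x1539 = 01010100111001
→ ^ → 11110000110011 = 15411
0x18F1 = 01100011110001
→ & → 01100000110001 = 6193
→ << 3 (mod 2^14) → 00000110001000 = 392

392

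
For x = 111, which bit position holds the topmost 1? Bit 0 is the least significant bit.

6

111 = 1101111
The topmost 1 is at position 6 (since 2^6 = 64 ≤ 111 < 128).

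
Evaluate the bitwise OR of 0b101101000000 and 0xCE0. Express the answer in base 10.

a = 101101000000
0xCE0 = 110011100000
 OR → 111111100000 = 4064

4064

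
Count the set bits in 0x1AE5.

8

0x1AE5 = 1101011100101
Count the 1s: 1 + 1 + 1 + 1 + 1 + 1 + 1 + 1 = 8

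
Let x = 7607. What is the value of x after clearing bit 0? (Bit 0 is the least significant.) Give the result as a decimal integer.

x = 1110110110111
bit 0 is currently 1; clear it via x & ~(1 << 0) = x & ~1
→ 1110110110110 = 7606

7606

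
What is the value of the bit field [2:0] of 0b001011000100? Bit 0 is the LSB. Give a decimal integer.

4

v = 001011000100
Shift right by 0: 001011000100
Mask low 3 bits: 100 = 4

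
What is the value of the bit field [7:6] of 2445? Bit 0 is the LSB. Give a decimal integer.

v = 100110001101
Shift right by 6: 100110
Mask low 2 bits: 10 = 2

2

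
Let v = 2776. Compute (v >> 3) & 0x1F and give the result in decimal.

27

v = 000101011011000
Shift right by 3: 000101011011
Mask low 5 bits: 11011 = 27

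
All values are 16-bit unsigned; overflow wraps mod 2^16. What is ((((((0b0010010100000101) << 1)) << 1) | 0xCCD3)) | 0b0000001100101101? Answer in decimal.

57343

0b0010010100000101 = 0010010100000101
→ << 1 (mod 2^16) → 0100101000001010 = 18954
→ << 1 (mod 2^16) → 1001010000010100 = 37908
0xCCD3 = 1100110011010011
→ | → 1101110011010111 = 56535
0b0000001100101101 = 0000001100101101
→ | → 1101111111111111 = 57343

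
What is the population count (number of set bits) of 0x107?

0x107 = 100000111
Count the 1s: 1 + 1 + 1 + 1 = 4

4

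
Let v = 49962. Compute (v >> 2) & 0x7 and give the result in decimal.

v = 1100001100101010
Shift right by 2: 11000011001010
Mask low 3 bits: 010 = 2

2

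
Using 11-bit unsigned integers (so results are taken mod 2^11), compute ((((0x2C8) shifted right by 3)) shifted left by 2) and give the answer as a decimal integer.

356

0x2C8 = 01011001000
→ shifted right by 3 → 00001011001 = 89
→ shifted left by 2 (mod 2^11) → 00101100100 = 356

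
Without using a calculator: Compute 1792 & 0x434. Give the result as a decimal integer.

1792 = 11100000000
0x434 = 10000110100
AND → 10000000000 = 1024

1024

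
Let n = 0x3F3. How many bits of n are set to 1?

0x3F3 = 1111110011
Count the 1s: 1 + 1 + 1 + 1 + 1 + 1 + 1 + 1 = 8

8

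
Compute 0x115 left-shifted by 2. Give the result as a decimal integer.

1108

0x115 = 00100010101
shift left by 2 → 10001010100 = 1108
(equivalently, 277 × 2^2 = 277 × 4)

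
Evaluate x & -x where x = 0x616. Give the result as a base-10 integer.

x = 11000010110 = 1558
-x (two's complement) = …00111101010
AND   = 00000000010 = 2
(x & -x isolates the lowest set bit of x.)

2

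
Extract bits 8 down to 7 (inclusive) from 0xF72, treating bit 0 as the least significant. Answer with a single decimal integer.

2

v = 111101110010
Shift right by 7: 11110
Mask low 2 bits: 10 = 2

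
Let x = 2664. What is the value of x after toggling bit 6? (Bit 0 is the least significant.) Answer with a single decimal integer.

x = 00101001101000
bit 6 is currently 1; toggle it via x ^ (1 << 6) = x ^ 64
→ 00101000101000 = 2600

2600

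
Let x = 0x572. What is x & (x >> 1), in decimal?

48

x = 10101110010 = 1394
x>>1 = 01010111001
AND  = 00000110000 = 48
(x & (x >> 1) has a 1 wherever x has two consecutive 1 bits.)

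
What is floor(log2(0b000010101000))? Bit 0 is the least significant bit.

7

0b000010101000 = 10101000
The topmost 1 is at position 7 (since 2^7 = 128 ≤ 168 < 256).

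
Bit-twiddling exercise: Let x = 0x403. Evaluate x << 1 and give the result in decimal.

2054

0x403 = 010000000011
shift left by 1 → 100000000110 = 2054
(equivalently, 1027 × 2^1 = 1027 × 2)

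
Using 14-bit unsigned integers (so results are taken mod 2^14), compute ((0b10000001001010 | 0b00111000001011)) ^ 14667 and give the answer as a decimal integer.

5888

0b10000001001010 = 10000001001010
0b00111000001011 = 00111000001011
→ | → 10111001001011 = 11851
14667 = 11100101001011
→ ^ → 01011100000000 = 5888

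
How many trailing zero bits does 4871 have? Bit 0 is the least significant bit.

0

4871 = 1001100000111
Trailing zeros: 0, so the lowest set bit is bit 0 (value 1).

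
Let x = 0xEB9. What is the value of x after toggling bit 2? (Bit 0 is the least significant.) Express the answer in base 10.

x = 0111010111001
bit 2 is currently 0; toggle it via x ^ (1 << 2) = x ^ 4
→ 0111010111101 = 3773

3773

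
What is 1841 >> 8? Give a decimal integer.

7

1841 = 11100110001
shift right by 8 → 00000000111 = 7
(equivalently, floor(1841 / 256))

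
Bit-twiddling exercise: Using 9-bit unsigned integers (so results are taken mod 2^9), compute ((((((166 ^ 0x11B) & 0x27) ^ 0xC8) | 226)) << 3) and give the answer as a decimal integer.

166 = 010100110
0x11B = 100011011
→ ^ → 110111101 = 445
0x27 = 000100111
→ & → 000100101 = 37
0xC8 = 011001000
→ ^ → 011101101 = 237
226 = 011100010
→ | → 011101111 = 239
→ << 3 (mod 2^9) → 101111000 = 376

376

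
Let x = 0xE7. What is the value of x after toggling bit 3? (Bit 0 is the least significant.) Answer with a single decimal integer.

239

x = 00011100111
bit 3 is currently 0; toggle it via x ^ (1 << 3) = x ^ 8
→ 00011101111 = 239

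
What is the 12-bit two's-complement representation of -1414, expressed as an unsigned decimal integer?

2682

1414 in 12 bits: 010110000110
Invert: 101001111001
Add 1:  101001111010 = 2682
(Check: 2^12 - 1414 = 4096 - 1414 = 2682.)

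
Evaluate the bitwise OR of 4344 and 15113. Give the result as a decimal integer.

4344 = 01000011111000
15113 = 11101100001001
 OR → 11101111111001 = 15353

15353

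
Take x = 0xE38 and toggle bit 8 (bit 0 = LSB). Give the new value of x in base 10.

x = 00111000111000
bit 8 is currently 0; toggle it via x ^ (1 << 8) = x ^ 256
→ 00111100111000 = 3896

3896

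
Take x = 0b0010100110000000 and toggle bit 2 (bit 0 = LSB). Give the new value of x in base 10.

x = 0010100110000000
bit 2 is currently 0; toggle it via x ^ (1 << 2) = x ^ 4
→ 0010100110000100 = 10628

10628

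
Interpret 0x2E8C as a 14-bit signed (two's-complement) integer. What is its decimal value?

pattern = 10111010001100 (MSB is 1 ⇒ negative)
Invert: 01000101110011, add 1 → 01000101110100 = 4468, so the value is -4468.
(Equivalently: 11916 - 2^14 = 11916 - 16384 = -4468.)

-4468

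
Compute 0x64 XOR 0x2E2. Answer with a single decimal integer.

0x64 = 0001100100
0x2E2 = 1011100010
XOR → 1010000110 = 646

646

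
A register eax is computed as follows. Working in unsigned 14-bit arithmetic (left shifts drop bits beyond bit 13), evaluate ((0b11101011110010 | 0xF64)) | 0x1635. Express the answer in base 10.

16375

0b11101011110010 = 11101011110010
0xF64 = 00111101100100
→ | → 11111111110110 = 16374
0x1635 = 01011000110101
→ | → 11111111110111 = 16375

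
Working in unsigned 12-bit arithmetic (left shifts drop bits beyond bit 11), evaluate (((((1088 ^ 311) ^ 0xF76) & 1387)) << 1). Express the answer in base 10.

1088 = 010001000000
311 = 000100110111
→ ^ → 010101110111 = 1399
0xF76 = 111101110110
→ ^ → 101000000001 = 2561
1387 = 010101101011
→ & → 000000000001 = 1
→ << 1 (mod 2^12) → 000000000010 = 2

2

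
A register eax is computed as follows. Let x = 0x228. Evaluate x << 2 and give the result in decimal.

0x228 = 001000101000
shift left by 2 → 100010100000 = 2208
(equivalently, 552 × 2^2 = 552 × 4)

2208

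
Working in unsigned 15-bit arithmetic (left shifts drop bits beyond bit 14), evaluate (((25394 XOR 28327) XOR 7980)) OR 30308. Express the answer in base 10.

25394 = 110001100110010
28327 = 110111010100111
→ XOR → 000110110010101 = 3477
7980 = 001111100101100
→ XOR → 001001010111001 = 4793
30308 = 111011001100100
→ OR → 111011011111101 = 30461

30461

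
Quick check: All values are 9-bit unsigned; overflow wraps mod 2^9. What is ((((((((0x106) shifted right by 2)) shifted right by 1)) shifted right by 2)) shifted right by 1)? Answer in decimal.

4

0x106 = 100000110
→ shifted right by 2 → 001000001 = 65
→ shifted right by 1 → 000100000 = 32
→ shifted right by 2 → 000001000 = 8
→ shifted right by 1 → 000000100 = 4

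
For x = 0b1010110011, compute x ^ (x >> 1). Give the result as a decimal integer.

1002

x = 1010110011 = 691
x>>1 = 0101011001
XOR  = 1111101010 = 1002
(x ^ (x >> 1) gives the standard binary-reflected Gray code of x.)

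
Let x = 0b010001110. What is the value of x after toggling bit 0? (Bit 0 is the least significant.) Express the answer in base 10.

143

x = 010001110
bit 0 is currently 0; toggle it via x ^ (1 << 0) = x ^ 1
→ 010001111 = 143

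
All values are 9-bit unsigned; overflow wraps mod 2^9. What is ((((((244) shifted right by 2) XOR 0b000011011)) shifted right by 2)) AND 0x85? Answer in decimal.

1

244 = 011110100
→ shifted right by 2 → 000111101 = 61
0b000011011 = 000011011
→ XOR → 000100110 = 38
→ shifted right by 2 → 000001001 = 9
0x85 = 010000101
→ AND → 000000001 = 1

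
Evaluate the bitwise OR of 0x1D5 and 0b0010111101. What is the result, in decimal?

0x1D5 = 111010101
b = 010111101
 OR → 111111101 = 509

509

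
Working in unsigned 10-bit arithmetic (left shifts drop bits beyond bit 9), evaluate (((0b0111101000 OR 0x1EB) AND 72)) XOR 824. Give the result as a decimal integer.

880

0b0111101000 = 0111101000
0x1EB = 0111101011
→ OR → 0111101011 = 491
72 = 0001001000
→ AND → 0001001000 = 72
824 = 1100111000
→ XOR → 1101110000 = 880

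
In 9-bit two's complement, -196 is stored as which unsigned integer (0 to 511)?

196 in 9 bits: 011000100
Invert: 100111011
Add 1:  100111100 = 316
(Check: 2^9 - 196 = 512 - 196 = 316.)

316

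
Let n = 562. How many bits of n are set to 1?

4

562 = 1000110010
Count the 1s: 1 + 1 + 1 + 1 = 4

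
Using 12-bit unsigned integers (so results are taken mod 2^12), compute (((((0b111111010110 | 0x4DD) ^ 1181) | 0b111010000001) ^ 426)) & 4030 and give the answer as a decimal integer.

0b111111010110 = 111111010110
0x4DD = 010011011101
→ | → 111111011111 = 4063
1181 = 010010011101
→ ^ → 101101000010 = 2882
0b111010000001 = 111010000001
→ | → 111111000011 = 4035
426 = 000110101010
→ ^ → 111001101001 = 3689
4030 = 111110111110
→ & → 111000101000 = 3624

3624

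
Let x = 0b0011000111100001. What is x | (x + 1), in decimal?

x = 11000111100001 = 12769
x + 1 = 11000111100010
OR    = 11000111100011 = 12771
(x | (x + 1) sets the lowest cleared bit.)

12771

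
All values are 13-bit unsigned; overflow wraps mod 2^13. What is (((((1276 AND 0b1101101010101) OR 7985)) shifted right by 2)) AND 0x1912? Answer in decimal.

272

1276 = 0010011111100
0b1101101010101 = 1101101010101
→ AND → 0000001010100 = 84
7985 = 1111100110001
→ OR → 1111101110101 = 8053
→ shifted right by 2 → 0011111011101 = 2013
0x1912 = 1100100010010
→ AND → 0000100010000 = 272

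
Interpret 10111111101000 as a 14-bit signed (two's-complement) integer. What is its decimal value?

-4120

pattern = 10111111101000 (MSB is 1 ⇒ negative)
Invert: 01000000010111, add 1 → 01000000011000 = 4120, so the value is -4120.
(Equivalently: 12264 - 2^14 = 12264 - 16384 = -4120.)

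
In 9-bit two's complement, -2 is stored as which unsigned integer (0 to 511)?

510

2 in 9 bits: 000000010
Invert: 111111101
Add 1:  111111110 = 510
(Check: 2^9 - 2 = 512 - 2 = 510.)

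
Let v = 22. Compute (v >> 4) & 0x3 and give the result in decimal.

v = 00010110
Shift right by 4: 0001
Mask low 2 bits: 01 = 1

1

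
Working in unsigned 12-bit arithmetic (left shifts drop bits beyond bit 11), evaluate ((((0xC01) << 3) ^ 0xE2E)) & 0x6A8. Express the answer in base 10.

0xC01 = 110000000001
→ << 3 (mod 2^12) → 000000001000 = 8
0xE2E = 111000101110
→ ^ → 111000100110 = 3622
0x6A8 = 011010101000
→ & → 011000100000 = 1568

1568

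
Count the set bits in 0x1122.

4

0x1122 = 1000100100010
Count the 1s: 1 + 1 + 1 + 1 = 4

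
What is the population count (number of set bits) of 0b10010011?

n = 10010011
Count the 1s: 1 + 1 + 1 + 1 = 4

4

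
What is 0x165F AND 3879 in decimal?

1543

0x165F = 1011001011111
3879 = 0111100100111
AND → 0011000000111 = 1543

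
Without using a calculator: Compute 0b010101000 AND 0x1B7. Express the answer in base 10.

a = 010101000
0x1B7 = 110110111
AND → 010100000 = 160

160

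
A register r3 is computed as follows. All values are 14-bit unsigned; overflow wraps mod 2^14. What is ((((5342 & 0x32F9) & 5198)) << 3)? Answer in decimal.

576

5342 = 01010011011110
0x32F9 = 11001011111001
→ & → 01000011011000 = 4312
5198 = 01010001001110
→ & → 01000001001000 = 4168
→ << 3 (mod 2^14) → 00001001000000 = 576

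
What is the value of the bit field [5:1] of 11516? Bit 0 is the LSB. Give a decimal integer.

v = 010110011111100
Shift right by 1: 01011001111110
Mask low 5 bits: 11110 = 30

30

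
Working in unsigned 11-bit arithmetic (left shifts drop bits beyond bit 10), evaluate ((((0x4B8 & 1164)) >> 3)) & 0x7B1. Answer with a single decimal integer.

145

0x4B8 = 10010111000
1164 = 10010001100
→ & → 10010001000 = 1160
→ >> 3 → 00010010001 = 145
0x7B1 = 11110110001
→ & → 00010010001 = 145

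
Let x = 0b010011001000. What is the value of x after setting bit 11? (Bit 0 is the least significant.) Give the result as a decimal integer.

x = 010011001000
bit 11 is currently 0; set it via x | (1 << 11) = x | 2048
→ 110011001000 = 3272

3272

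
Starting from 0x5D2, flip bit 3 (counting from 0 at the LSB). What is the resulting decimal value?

1498

x = 0010111010010
bit 3 is currently 0; toggle it via x ^ (1 << 3) = x ^ 8
→ 0010111011010 = 1498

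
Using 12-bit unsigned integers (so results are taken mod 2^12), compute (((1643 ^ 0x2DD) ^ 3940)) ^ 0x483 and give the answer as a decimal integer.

1643 = 011001101011
0x2DD = 001011011101
→ ^ → 010010110110 = 1206
3940 = 111101100100
→ ^ → 101111010010 = 3026
0x483 = 010010000011
→ ^ → 111101010001 = 3921

3921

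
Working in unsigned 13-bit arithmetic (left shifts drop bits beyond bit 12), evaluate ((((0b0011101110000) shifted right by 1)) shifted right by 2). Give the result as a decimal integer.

0b0011101110000 = 0011101110000
→ shifted right by 1 → 0001110111000 = 952
→ shifted right by 2 → 0000011101110 = 238

238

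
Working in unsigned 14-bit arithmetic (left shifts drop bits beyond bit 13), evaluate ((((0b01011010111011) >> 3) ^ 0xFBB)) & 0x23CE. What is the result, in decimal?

0b01011010111011 = 01011010111011
→ >> 3 → 00001011010111 = 727
0xFBB = 00111110111011
→ ^ → 00110101101100 = 3436
0x23CE = 10001111001110
→ & → 00000101001100 = 332

332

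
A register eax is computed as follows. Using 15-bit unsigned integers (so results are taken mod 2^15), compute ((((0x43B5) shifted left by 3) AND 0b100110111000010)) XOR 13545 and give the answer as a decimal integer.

14697

0x43B5 = 100001110110101
→ shifted left by 3 (mod 2^15) → 001110110101000 = 7592
0b100110111000010 = 100110111000010
→ AND → 000110110000000 = 3456
13545 = 011010011101001
→ XOR → 011100101101001 = 14697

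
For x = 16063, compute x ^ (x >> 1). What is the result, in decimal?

8672

x = 11111010111111 = 16063
x>>1 = 01111101011111
XOR  = 10000111100000 = 8672
(x ^ (x >> 1) gives the standard binary-reflected Gray code of x.)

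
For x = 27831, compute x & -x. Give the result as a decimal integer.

1

x = 110110010110111 = 27831
-x (two's complement) = …001001101001001
AND   = 000000000000001 = 1
(x & -x isolates the lowest set bit of x.)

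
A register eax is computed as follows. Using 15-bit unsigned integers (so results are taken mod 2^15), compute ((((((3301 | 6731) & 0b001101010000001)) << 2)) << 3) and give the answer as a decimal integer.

20512

3301 = 000110011100101
6731 = 001101001001011
→ | → 001111011101111 = 7919
0b001101010000001 = 001101010000001
→ & → 001101010000001 = 6785
→ << 2 (mod 2^15) → 110101000000100 = 27140
→ << 3 (mod 2^15) → 101000000100000 = 20512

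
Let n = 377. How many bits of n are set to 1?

377 = 101111001
Count the 1s: 1 + 1 + 1 + 1 + 1 + 1 = 6

6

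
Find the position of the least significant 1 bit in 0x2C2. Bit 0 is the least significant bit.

0x2C2 = 1011000010
Trailing zeros: 1, so the lowest set bit is bit 1 (value 2).

1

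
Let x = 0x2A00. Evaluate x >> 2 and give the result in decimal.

2688

0x2A00 = 10101000000000
shift right by 2 → 00101010000000 = 2688
(equivalently, floor(10752 / 4))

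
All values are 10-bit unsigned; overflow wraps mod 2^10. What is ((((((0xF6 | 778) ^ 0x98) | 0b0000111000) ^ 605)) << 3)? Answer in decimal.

280

0xF6 = 0011110110
778 = 1100001010
→ | → 1111111110 = 1022
0x98 = 0010011000
→ ^ → 1101100110 = 870
0b0000111000 = 0000111000
→ | → 1101111110 = 894
605 = 1001011101
→ ^ → 0100100011 = 291
→ << 3 (mod 2^10) → 0100011000 = 280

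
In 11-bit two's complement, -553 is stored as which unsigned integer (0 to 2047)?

553 in 11 bits: 01000101001
Invert: 10111010110
Add 1:  10111010111 = 1495
(Check: 2^11 - 553 = 2048 - 553 = 1495.)

1495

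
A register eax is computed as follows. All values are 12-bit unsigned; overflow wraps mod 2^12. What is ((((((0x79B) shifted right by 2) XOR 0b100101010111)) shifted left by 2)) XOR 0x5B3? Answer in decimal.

1911

0x79B = 011110011011
→ shifted right by 2 → 000111100110 = 486
0b100101010111 = 100101010111
→ XOR → 100010110001 = 2225
→ shifted left by 2 (mod 2^12) → 001011000100 = 708
0x5B3 = 010110110011
→ XOR → 011101110111 = 1911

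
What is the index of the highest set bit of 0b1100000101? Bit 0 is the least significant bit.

9

0b1100000101 = 1100000101
The topmost 1 is at position 9 (since 2^9 = 512 ≤ 773 < 1024).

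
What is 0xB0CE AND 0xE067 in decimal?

41030

0xB0CE = 1011000011001110
0xE067 = 1110000001100111
AND → 1010000001000110 = 41030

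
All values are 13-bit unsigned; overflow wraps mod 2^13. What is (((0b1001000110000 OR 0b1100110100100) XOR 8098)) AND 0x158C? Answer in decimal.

0b1001000110000 = 1001000110000
0b1100110100100 = 1100110100100
→ OR → 1101110110100 = 7092
8098 = 1111110100010
→ XOR → 0010000010110 = 1046
0x158C = 1010110001100
→ AND → 0010000000100 = 1028

1028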